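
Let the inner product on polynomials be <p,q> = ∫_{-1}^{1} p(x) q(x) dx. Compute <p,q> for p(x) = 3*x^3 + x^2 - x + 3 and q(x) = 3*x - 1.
<p,q> = -76/15

Expand the product: p(x)·q(x) = 9*x^4 - 4*x^2 + 10*x - 3.
∫_{-1}^{1} of each monomial x^k gives [2/(k+1) if k even, 0 if k odd]. Integrating term-by-term (or equivalently evaluating the antiderivative F(x) = 9*x^5/5 - 4*x^3/3 + 5*x^2 - 3*x at the endpoints):
  F(1) − F(−1) = 37/15 − (113/15) = -76/15.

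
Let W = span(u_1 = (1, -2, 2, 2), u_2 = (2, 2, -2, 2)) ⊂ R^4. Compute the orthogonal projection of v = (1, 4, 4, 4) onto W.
proj_W(v) = (115/51, -8/51, 8/51, 52/17)

Set up U = [u_1 | ... | u_2] ∈ R^(4×2). The projector onto W = col(U) is P = U (U^T U)^(-1) U^T.
Compute U^T U =
  [13, -2]
  [-2, 16],
and U^T v = (9, 10).
Solve U^T U · c = U^T v for the coefficients: c = (41/51, 37/51). The projection is proj_W(v) = U c.
Check: (v - proj_W(v)) · u_1 = 0  (should be 0).
Check: (v - proj_W(v)) · u_2 = 0  (should be 0).
Result: proj_W(v) = (115/51, -8/51, 8/51, 52/17).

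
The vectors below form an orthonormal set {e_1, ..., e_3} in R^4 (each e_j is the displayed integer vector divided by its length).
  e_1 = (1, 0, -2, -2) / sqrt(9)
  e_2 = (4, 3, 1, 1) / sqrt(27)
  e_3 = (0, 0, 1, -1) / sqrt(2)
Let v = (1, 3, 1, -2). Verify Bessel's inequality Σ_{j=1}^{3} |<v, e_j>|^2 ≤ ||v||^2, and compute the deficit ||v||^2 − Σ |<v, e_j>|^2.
Σ |<v, e_j>|^2 = 65/6; ||v||^2 = 15; deficit = 25/6

Write each e_j = u_j / sqrt(<u_j, u_j>) where u_j is the displayed integer vector. Then <v, e_j> = <v, u_j> / sqrt(<u_j, u_j>), so |<v, e_j>|^2 = <v, u_j>^2 / <u_j, u_j>.
Coefficients: <v, e_1> = 3/sqrt(9), <v, e_2> = 12/sqrt(27), <v, e_3> = 3/sqrt(2).
Square and sum: Σ |<v, e_j>|^2 = 65/6.
Compute ||v||^2 = v·v = 15.
Deficit = 15 − 65/6 = 25/6 ≥ 0, confirming Bessel's inequality. (The deficit equals ||v − Σ <v,e_j> e_j||^2, the squared distance from v to span{e_j}.)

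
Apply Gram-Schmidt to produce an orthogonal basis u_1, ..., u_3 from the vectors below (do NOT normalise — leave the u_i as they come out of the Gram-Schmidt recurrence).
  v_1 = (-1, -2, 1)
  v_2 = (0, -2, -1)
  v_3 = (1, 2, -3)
Orthogonal basis:
  u_1 = (-1, -2, 1)
  u_2 = (1/2, -1, -3/2)
  u_3 = (-16/21, 4/21, -8/21)

Apply the Gram-Schmidt recurrence
  u_1 = v_1
  u_i = v_i − Σ_{j<i} ((v_i · u_j) / (u_j · u_j)) · u_j.

Step by step this gives:
  u_1 = (-1, -2, 1)
  u_2 = (1/2, -1, -3/2)
  u_3 = (-16/21, 4/21, -8/21)

Orthogonality check:
  u_2 · u_1 = 0 (should be 0)
  u_3 · u_1 = 0 (should be 0)
  u_3 · u_2 = 0 (should be 0)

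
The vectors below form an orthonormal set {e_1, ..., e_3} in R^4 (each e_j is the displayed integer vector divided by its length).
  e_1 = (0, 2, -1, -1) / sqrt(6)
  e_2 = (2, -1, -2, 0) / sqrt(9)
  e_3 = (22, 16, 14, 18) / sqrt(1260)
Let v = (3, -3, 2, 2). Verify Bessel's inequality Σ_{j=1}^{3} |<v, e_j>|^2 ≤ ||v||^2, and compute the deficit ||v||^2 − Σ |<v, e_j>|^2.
Σ |<v, e_j>|^2 = 2602/105; ||v||^2 = 26; deficit = 128/105

Write each e_j = u_j / sqrt(<u_j, u_j>) where u_j is the displayed integer vector. Then <v, e_j> = <v, u_j> / sqrt(<u_j, u_j>), so |<v, e_j>|^2 = <v, u_j>^2 / <u_j, u_j>.
Coefficients: <v, e_1> = -10/sqrt(6), <v, e_2> = 5/sqrt(9), <v, e_3> = 82/sqrt(1260).
Square and sum: Σ |<v, e_j>|^2 = 2602/105.
Compute ||v||^2 = v·v = 26.
Deficit = 26 − 2602/105 = 128/105 ≥ 0, confirming Bessel's inequality. (The deficit equals ||v − Σ <v,e_j> e_j||^2, the squared distance from v to span{e_j}.)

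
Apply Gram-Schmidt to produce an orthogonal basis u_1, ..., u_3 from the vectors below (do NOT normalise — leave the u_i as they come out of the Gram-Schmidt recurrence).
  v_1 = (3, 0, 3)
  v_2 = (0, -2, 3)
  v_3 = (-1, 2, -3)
Orthogonal basis:
  u_1 = (3, 0, 3)
  u_2 = (-3/2, -2, 3/2)
  u_3 = (-4/17, 6/17, 4/17)

Apply the Gram-Schmidt recurrence
  u_1 = v_1
  u_i = v_i − Σ_{j<i} ((v_i · u_j) / (u_j · u_j)) · u_j.

Step by step this gives:
  u_1 = (3, 0, 3)
  u_2 = (-3/2, -2, 3/2)
  u_3 = (-4/17, 6/17, 4/17)

Orthogonality check:
  u_2 · u_1 = 0 (should be 0)
  u_3 · u_1 = 0 (should be 0)
  u_3 · u_2 = 0 (should be 0)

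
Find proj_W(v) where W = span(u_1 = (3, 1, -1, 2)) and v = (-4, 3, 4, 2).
proj_W(v) = (-9/5, -3/5, 3/5, -6/5)

Set up U = [u_1 | ... | u_1] ∈ R^(4×1). The projector onto W = col(U) is P = U (U^T U)^(-1) U^T.
Compute U^T U =
  [15],
and U^T v = (-9).
Solve U^T U · c = U^T v for the coefficients: c = (-3/5). The projection is proj_W(v) = U c.
Check: (v - proj_W(v)) · u_1 = 0  (should be 0).
Result: proj_W(v) = (-9/5, -3/5, 3/5, -6/5).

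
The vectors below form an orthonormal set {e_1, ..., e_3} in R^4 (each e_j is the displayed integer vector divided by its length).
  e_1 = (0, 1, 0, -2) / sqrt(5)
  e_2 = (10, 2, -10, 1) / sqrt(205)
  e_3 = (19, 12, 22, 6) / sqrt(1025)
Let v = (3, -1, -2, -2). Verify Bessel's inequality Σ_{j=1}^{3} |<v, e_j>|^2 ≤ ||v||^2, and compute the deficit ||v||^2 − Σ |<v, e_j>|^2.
Σ |<v, e_j>|^2 = 306/25; ||v||^2 = 18; deficit = 144/25

Write each e_j = u_j / sqrt(<u_j, u_j>) where u_j is the displayed integer vector. Then <v, e_j> = <v, u_j> / sqrt(<u_j, u_j>), so |<v, e_j>|^2 = <v, u_j>^2 / <u_j, u_j>.
Coefficients: <v, e_1> = 3/sqrt(5), <v, e_2> = 46/sqrt(205), <v, e_3> = -11/sqrt(1025).
Square and sum: Σ |<v, e_j>|^2 = 306/25.
Compute ||v||^2 = v·v = 18.
Deficit = 18 − 306/25 = 144/25 ≥ 0, confirming Bessel's inequality. (The deficit equals ||v − Σ <v,e_j> e_j||^2, the squared distance from v to span{e_j}.)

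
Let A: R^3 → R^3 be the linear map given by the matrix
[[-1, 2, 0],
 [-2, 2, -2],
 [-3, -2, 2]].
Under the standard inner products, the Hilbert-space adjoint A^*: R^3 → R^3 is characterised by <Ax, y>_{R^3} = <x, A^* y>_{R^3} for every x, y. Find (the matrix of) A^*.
A^* = A^T =
[[-1, -2, -3],
 [2, 2, -2],
 [0, -2, 2]]

For real matrices with standard dot products, the defining identity <Ax, y> = <x, A^* y> gives (Ax)^T y = x^T (A^*) y, i.e. x^T A^T y = x^T (A^*) y. Since this holds for all x, y, we must have A^* = A^T. Therefore
A^* =
[[-1, -2, -3],
 [2, 2, -2],
 [0, -2, 2]].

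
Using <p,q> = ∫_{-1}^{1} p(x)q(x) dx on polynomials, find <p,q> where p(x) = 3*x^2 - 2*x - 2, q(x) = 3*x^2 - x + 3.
<p,q> = -76/15

Expand the product: p(x)·q(x) = 9*x^4 - 9*x^3 + 5*x^2 - 4*x - 6.
∫_{-1}^{1} of each monomial x^k gives [2/(k+1) if k even, 0 if k odd]. Integrating term-by-term (or equivalently evaluating the antiderivative F(x) = 9*x^5/5 - 9*x^4/4 + 5*x^3/3 - 2*x^2 - 6*x at the endpoints):
  F(1) − F(−1) = -407/60 − (-103/60) = -76/15.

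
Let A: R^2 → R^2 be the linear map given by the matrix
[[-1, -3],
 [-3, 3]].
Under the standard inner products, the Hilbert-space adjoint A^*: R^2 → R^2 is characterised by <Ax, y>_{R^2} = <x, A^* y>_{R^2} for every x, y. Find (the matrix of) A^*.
A^* = A^T =
[[-1, -3],
 [-3, 3]]

For real matrices with standard dot products, the defining identity <Ax, y> = <x, A^* y> gives (Ax)^T y = x^T (A^*) y, i.e. x^T A^T y = x^T (A^*) y. Since this holds for all x, y, we must have A^* = A^T. Therefore
A^* =
[[-1, -3],
 [-3, 3]].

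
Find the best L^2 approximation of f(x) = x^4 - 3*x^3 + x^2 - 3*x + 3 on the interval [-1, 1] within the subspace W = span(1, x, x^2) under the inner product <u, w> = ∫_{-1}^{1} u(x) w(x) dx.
g(x) = 13*x^2/7 - 24*x/5 + 102/35

The best approximation g ∈ W is the orthogonal projection of f onto W. Writing g = a_0 + a_1 x + a_2 x^2, the coefficients solve the normal equations G · a = b where
  G_{ij} = <φ_i, φ_j> and b_i = <f, φ_i>, with φ_0 = 1, φ_1 = x, φ_2 = x^2.
G =
  [2, 0, 2/3]
  [0, 2/3, 0]
  [2/3, 0, 2/5],
b = (106/15, -16/5, 94/35).
Solving gives a_0 = 102/35, a_1 = -24/5, a_2 = 13/7, so
  g(x) = 13*x^2/7 - 24*x/5 + 102/35.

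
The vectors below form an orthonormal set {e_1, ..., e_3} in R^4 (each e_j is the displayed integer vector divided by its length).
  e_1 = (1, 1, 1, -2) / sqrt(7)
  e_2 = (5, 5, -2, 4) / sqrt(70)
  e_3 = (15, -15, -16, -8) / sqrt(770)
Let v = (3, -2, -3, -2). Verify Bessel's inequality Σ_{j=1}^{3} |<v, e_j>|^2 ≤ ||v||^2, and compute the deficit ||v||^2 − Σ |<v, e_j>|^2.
Σ |<v, e_j>|^2 = 1986/77; ||v||^2 = 26; deficit = 16/77

Write each e_j = u_j / sqrt(<u_j, u_j>) where u_j is the displayed integer vector. Then <v, e_j> = <v, u_j> / sqrt(<u_j, u_j>), so |<v, e_j>|^2 = <v, u_j>^2 / <u_j, u_j>.
Coefficients: <v, e_1> = 2/sqrt(7), <v, e_2> = 3/sqrt(70), <v, e_3> = 139/sqrt(770).
Square and sum: Σ |<v, e_j>|^2 = 1986/77.
Compute ||v||^2 = v·v = 26.
Deficit = 26 − 1986/77 = 16/77 ≥ 0, confirming Bessel's inequality. (The deficit equals ||v − Σ <v,e_j> e_j||^2, the squared distance from v to span{e_j}.)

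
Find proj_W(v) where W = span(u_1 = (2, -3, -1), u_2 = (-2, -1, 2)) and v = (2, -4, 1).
proj_W(v) = (136/117, -496/117, 5/117)

Set up U = [u_1 | ... | u_2] ∈ R^(3×2). The projector onto W = col(U) is P = U (U^T U)^(-1) U^T.
Compute U^T U =
  [14, -3]
  [-3, 9],
and U^T v = (15, 2).
Solve U^T U · c = U^T v for the coefficients: c = (47/39, 73/117). The projection is proj_W(v) = U c.
Check: (v - proj_W(v)) · u_1 = 0  (should be 0).
Check: (v - proj_W(v)) · u_2 = 0  (should be 0).
Result: proj_W(v) = (136/117, -496/117, 5/117).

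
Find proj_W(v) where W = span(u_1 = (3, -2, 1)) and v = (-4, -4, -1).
proj_W(v) = (-15/14, 5/7, -5/14)

Set up U = [u_1 | ... | u_1] ∈ R^(3×1). The projector onto W = col(U) is P = U (U^T U)^(-1) U^T.
Compute U^T U =
  [14],
and U^T v = (-5).
Solve U^T U · c = U^T v for the coefficients: c = (-5/14). The projection is proj_W(v) = U c.
Check: (v - proj_W(v)) · u_1 = 0  (should be 0).
Result: proj_W(v) = (-15/14, 5/7, -5/14).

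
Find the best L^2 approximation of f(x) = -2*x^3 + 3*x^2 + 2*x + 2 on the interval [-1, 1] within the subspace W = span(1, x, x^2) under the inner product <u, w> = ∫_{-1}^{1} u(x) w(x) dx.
g(x) = 3*x^2 + 4*x/5 + 2

The best approximation g ∈ W is the orthogonal projection of f onto W. Writing g = a_0 + a_1 x + a_2 x^2, the coefficients solve the normal equations G · a = b where
  G_{ij} = <φ_i, φ_j> and b_i = <f, φ_i>, with φ_0 = 1, φ_1 = x, φ_2 = x^2.
G =
  [2, 0, 2/3]
  [0, 2/3, 0]
  [2/3, 0, 2/5],
b = (6, 8/15, 38/15).
Solving gives a_0 = 2, a_1 = 4/5, a_2 = 3, so
  g(x) = 3*x^2 + 4*x/5 + 2.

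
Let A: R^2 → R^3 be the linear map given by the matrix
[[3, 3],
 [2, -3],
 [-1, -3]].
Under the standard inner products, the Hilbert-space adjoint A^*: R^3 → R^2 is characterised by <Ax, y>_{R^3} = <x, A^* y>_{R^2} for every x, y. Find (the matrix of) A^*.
A^* = A^T =
[[3, 2, -1],
 [3, -3, -3]]

For real matrices with standard dot products, the defining identity <Ax, y> = <x, A^* y> gives (Ax)^T y = x^T (A^*) y, i.e. x^T A^T y = x^T (A^*) y. Since this holds for all x, y, we must have A^* = A^T. Therefore
A^* =
[[3, 2, -1],
 [3, -3, -3]].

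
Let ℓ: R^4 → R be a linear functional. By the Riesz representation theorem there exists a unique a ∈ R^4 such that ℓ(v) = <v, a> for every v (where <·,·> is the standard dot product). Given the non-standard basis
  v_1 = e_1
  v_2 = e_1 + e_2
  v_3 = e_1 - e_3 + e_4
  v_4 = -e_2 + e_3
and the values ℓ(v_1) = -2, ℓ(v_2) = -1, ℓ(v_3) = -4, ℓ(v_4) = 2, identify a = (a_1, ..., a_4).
a = (-2, 1, 3, 1)

Write a = (a_1, ..., a_4) in the standard basis. For each basis vector v_i, ℓ(v_i) = <v_i, a> is a linear equation in the a_j's. Collect the n equations into a matrix system V a = ℓ, where row i of V is v_i (expressed in the standard basis). Since V is invertible (lower-triangular with 1s on the diagonal, up to permutation), solve by back-substitution:
  V =
[[1, 0, 0, 0],
 [1, 1, 0, 0],
 [1, 0, -1, 1],
 [0, -1, 1, 0]]
  V a = (-2, -1, -4, 2)
Solving gives a = (-2, 1, 3, 1).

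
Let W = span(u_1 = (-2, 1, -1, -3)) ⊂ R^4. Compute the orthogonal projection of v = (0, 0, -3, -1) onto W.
proj_W(v) = (-4/5, 2/5, -2/5, -6/5)

Set up U = [u_1 | ... | u_1] ∈ R^(4×1). The projector onto W = col(U) is P = U (U^T U)^(-1) U^T.
Compute U^T U =
  [15],
and U^T v = (6).
Solve U^T U · c = U^T v for the coefficients: c = (2/5). The projection is proj_W(v) = U c.
Check: (v - proj_W(v)) · u_1 = 0  (should be 0).
Result: proj_W(v) = (-4/5, 2/5, -2/5, -6/5).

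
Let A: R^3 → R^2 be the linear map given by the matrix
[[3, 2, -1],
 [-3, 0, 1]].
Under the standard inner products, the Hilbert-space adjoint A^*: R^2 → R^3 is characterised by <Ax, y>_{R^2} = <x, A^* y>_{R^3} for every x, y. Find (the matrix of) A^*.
A^* = A^T =
[[3, -3],
 [2, 0],
 [-1, 1]]

For real matrices with standard dot products, the defining identity <Ax, y> = <x, A^* y> gives (Ax)^T y = x^T (A^*) y, i.e. x^T A^T y = x^T (A^*) y. Since this holds for all x, y, we must have A^* = A^T. Therefore
A^* =
[[3, -3],
 [2, 0],
 [-1, 1]].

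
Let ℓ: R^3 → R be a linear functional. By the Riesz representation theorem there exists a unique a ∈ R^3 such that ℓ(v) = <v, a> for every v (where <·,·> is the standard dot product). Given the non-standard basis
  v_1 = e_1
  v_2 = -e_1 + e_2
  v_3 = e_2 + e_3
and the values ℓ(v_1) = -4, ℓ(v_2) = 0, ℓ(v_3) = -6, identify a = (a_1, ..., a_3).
a = (-4, -4, -2)

Write a = (a_1, ..., a_3) in the standard basis. For each basis vector v_i, ℓ(v_i) = <v_i, a> is a linear equation in the a_j's. Collect the n equations into a matrix system V a = ℓ, where row i of V is v_i (expressed in the standard basis). Since V is invertible (lower-triangular with 1s on the diagonal, up to permutation), solve by back-substitution:
  V =
[[1, 0, 0],
 [-1, 1, 0],
 [0, 1, 1]]
  V a = (-4, 0, -6)
Solving gives a = (-4, -4, -2).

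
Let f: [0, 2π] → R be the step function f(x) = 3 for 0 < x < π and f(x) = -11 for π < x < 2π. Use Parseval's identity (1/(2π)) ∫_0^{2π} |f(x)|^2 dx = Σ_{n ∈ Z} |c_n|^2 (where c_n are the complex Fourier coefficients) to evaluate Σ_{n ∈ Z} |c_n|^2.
Σ |c_n|^2 = 65

Parseval equates the L^2 energy of f (normalised by 1/(2π)) with the ℓ^2 sum of its Fourier coefficients: (1/(2π)) ∫_0^{2π} |f|^2 = Σ |c_n|^2.
Compute the left side: (1/(2π)) [∫_0^π 3^2 dx + ∫_π^{2π} (-11)^2 dx] = (1/(2π)) · (9π + 121π) = (9 + 121)/2 = 65.
So Σ_{n ∈ Z} |c_n|^2 = 65.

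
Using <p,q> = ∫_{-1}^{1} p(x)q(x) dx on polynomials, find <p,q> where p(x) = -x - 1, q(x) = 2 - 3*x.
<p,q> = -2

Expand the product: p(x)·q(x) = 3*x^2 + x - 2.
∫_{-1}^{1} of each monomial x^k gives [2/(k+1) if k even, 0 if k odd]. Integrating term-by-term (or equivalently evaluating the antiderivative F(x) = x^3 + x^2/2 - 2*x at the endpoints):
  F(1) − F(−1) = -1/2 − (3/2) = -2.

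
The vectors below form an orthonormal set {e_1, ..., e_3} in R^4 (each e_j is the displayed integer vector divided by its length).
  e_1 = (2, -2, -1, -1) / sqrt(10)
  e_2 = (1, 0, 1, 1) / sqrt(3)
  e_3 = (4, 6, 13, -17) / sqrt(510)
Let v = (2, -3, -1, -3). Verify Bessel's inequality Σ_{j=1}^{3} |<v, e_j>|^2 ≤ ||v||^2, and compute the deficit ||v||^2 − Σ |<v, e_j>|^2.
Σ |<v, e_j>|^2 = 382/17; ||v||^2 = 23; deficit = 9/17

Write each e_j = u_j / sqrt(<u_j, u_j>) where u_j is the displayed integer vector. Then <v, e_j> = <v, u_j> / sqrt(<u_j, u_j>), so |<v, e_j>|^2 = <v, u_j>^2 / <u_j, u_j>.
Coefficients: <v, e_1> = 14/sqrt(10), <v, e_2> = -2/sqrt(3), <v, e_3> = 28/sqrt(510).
Square and sum: Σ |<v, e_j>|^2 = 382/17.
Compute ||v||^2 = v·v = 23.
Deficit = 23 − 382/17 = 9/17 ≥ 0, confirming Bessel's inequality. (The deficit equals ||v − Σ <v,e_j> e_j||^2, the squared distance from v to span{e_j}.)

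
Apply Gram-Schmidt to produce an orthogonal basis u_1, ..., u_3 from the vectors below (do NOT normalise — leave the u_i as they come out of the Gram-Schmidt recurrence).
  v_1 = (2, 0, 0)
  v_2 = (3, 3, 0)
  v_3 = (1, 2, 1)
Orthogonal basis:
  u_1 = (2, 0, 0)
  u_2 = (0, 3, 0)
  u_3 = (0, 0, 1)

Apply the Gram-Schmidt recurrence
  u_1 = v_1
  u_i = v_i − Σ_{j<i} ((v_i · u_j) / (u_j · u_j)) · u_j.

Step by step this gives:
  u_1 = (2, 0, 0)
  u_2 = (0, 3, 0)
  u_3 = (0, 0, 1)

Orthogonality check:
  u_2 · u_1 = 0 (should be 0)
  u_3 · u_1 = 0 (should be 0)
  u_3 · u_2 = 0 (should be 0)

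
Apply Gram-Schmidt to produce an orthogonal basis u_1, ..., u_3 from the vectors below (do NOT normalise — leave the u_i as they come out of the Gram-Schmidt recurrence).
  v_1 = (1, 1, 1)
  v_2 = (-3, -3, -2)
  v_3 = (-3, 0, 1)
Orthogonal basis:
  u_1 = (1, 1, 1)
  u_2 = (-1/3, -1/3, 2/3)
  u_3 = (-3/2, 3/2, 0)

Apply the Gram-Schmidt recurrence
  u_1 = v_1
  u_i = v_i − Σ_{j<i} ((v_i · u_j) / (u_j · u_j)) · u_j.

Step by step this gives:
  u_1 = (1, 1, 1)
  u_2 = (-1/3, -1/3, 2/3)
  u_3 = (-3/2, 3/2, 0)

Orthogonality check:
  u_2 · u_1 = 0 (should be 0)
  u_3 · u_1 = 0 (should be 0)
  u_3 · u_2 = 0 (should be 0)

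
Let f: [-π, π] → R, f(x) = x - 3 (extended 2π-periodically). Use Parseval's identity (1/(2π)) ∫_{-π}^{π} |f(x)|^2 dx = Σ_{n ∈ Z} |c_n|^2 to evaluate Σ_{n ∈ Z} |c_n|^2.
Σ |c_n|^2 = π^2/3 + 9

Expand and integrate term by term over [-π, π]:
  ∫ (x)^2 dx = 1·(2π^3/3); ∫ 2·1·(-3)·x dx = 0 (odd integrand); ∫ (-3)^2 dx = 9·2π.
So (1/(2π)) ∫_{-π}^{π} (x - 3)^2 dx = 1π^2/3 + 9 = π^2/3 + 9.
Parseval ⇒ Σ |c_n|^2 = π^2/3 + 9.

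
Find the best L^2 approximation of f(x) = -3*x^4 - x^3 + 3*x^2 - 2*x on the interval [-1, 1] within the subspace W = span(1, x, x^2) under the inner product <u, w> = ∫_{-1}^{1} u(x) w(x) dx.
g(x) = 3*x^2/7 - 13*x/5 + 9/35

The best approximation g ∈ W is the orthogonal projection of f onto W. Writing g = a_0 + a_1 x + a_2 x^2, the coefficients solve the normal equations G · a = b where
  G_{ij} = <φ_i, φ_j> and b_i = <f, φ_i>, with φ_0 = 1, φ_1 = x, φ_2 = x^2.
G =
  [2, 0, 2/3]
  [0, 2/3, 0]
  [2/3, 0, 2/5],
b = (4/5, -26/15, 12/35).
Solving gives a_0 = 9/35, a_1 = -13/5, a_2 = 3/7, so
  g(x) = 3*x^2/7 - 13*x/5 + 9/35.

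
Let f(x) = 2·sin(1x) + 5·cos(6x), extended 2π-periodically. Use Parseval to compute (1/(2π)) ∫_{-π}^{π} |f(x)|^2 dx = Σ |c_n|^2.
Σ |c_n|^2 = 29/2

Expand |f|^2 and use orthogonality of {sin(nx), cos(mx)} on [-π, π]:
  ∫_{-π}^{π} sin(nx)^2 dx = π, ∫ cos(mx)^2 dx = π, and cross terms integrate to 0.
So ∫_{-π}^{π} f(x)^2 dx = 2^2 · π + 5^2 · π = (4 + 25)π.
Divide by 2π: (4 + 25)/2 = 29/2.
By Parseval, this equals Σ |c_n|^2.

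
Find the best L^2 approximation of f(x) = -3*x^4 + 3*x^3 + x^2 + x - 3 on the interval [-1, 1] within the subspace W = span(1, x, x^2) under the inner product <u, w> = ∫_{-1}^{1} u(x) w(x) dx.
g(x) = -11*x^2/7 + 14*x/5 - 96/35

The best approximation g ∈ W is the orthogonal projection of f onto W. Writing g = a_0 + a_1 x + a_2 x^2, the coefficients solve the normal equations G · a = b where
  G_{ij} = <φ_i, φ_j> and b_i = <f, φ_i>, with φ_0 = 1, φ_1 = x, φ_2 = x^2.
G =
  [2, 0, 2/3]
  [0, 2/3, 0]
  [2/3, 0, 2/5],
b = (-98/15, 28/15, -86/35).
Solving gives a_0 = -96/35, a_1 = 14/5, a_2 = -11/7, so
  g(x) = -11*x^2/7 + 14*x/5 - 96/35.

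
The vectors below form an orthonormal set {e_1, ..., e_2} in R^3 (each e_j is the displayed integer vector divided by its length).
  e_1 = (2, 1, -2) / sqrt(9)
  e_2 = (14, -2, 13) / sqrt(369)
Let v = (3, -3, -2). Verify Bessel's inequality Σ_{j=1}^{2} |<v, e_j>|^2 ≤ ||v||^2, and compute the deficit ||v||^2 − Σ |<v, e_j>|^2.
Σ |<v, e_j>|^2 = 277/41; ||v||^2 = 22; deficit = 625/41

Write each e_j = u_j / sqrt(<u_j, u_j>) where u_j is the displayed integer vector. Then <v, e_j> = <v, u_j> / sqrt(<u_j, u_j>), so |<v, e_j>|^2 = <v, u_j>^2 / <u_j, u_j>.
Coefficients: <v, e_1> = 7/sqrt(9), <v, e_2> = 22/sqrt(369).
Square and sum: Σ |<v, e_j>|^2 = 277/41.
Compute ||v||^2 = v·v = 22.
Deficit = 22 − 277/41 = 625/41 ≥ 0, confirming Bessel's inequality. (The deficit equals ||v − Σ <v,e_j> e_j||^2, the squared distance from v to span{e_j}.)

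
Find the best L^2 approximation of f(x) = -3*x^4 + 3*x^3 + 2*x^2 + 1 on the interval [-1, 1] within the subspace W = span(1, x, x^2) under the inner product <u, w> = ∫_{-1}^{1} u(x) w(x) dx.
g(x) = -4*x^2/7 + 9*x/5 + 44/35

The best approximation g ∈ W is the orthogonal projection of f onto W. Writing g = a_0 + a_1 x + a_2 x^2, the coefficients solve the normal equations G · a = b where
  G_{ij} = <φ_i, φ_j> and b_i = <f, φ_i>, with φ_0 = 1, φ_1 = x, φ_2 = x^2.
G =
  [2, 0, 2/3]
  [0, 2/3, 0]
  [2/3, 0, 2/5],
b = (32/15, 6/5, 64/105).
Solving gives a_0 = 44/35, a_1 = 9/5, a_2 = -4/7, so
  g(x) = -4*x^2/7 + 9*x/5 + 44/35.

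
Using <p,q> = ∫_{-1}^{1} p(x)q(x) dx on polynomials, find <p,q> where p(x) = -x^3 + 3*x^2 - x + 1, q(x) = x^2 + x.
<p,q> = 4/5

Expand the product: p(x)·q(x) = -x^5 + 2*x^4 + 2*x^3 + x.
∫_{-1}^{1} of each monomial x^k gives [2/(k+1) if k even, 0 if k odd]. Integrating term-by-term (or equivalently evaluating the antiderivative F(x) = -x^6/6 + 2*x^5/5 + x^4/2 + x^2/2 at the endpoints):
  F(1) − F(−1) = 37/30 − (13/30) = 4/5.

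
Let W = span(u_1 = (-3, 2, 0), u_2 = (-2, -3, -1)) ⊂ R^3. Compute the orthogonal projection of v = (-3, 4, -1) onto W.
proj_W(v) = (-292/91, 671/182, 5/14)

Set up U = [u_1 | ... | u_2] ∈ R^(3×2). The projector onto W = col(U) is P = U (U^T U)^(-1) U^T.
Compute U^T U =
  [13, 0]
  [0, 14],
and U^T v = (17, -5).
Solve U^T U · c = U^T v for the coefficients: c = (17/13, -5/14). The projection is proj_W(v) = U c.
Check: (v - proj_W(v)) · u_1 = 0  (should be 0).
Check: (v - proj_W(v)) · u_2 = 0  (should be 0).
Result: proj_W(v) = (-292/91, 671/182, 5/14).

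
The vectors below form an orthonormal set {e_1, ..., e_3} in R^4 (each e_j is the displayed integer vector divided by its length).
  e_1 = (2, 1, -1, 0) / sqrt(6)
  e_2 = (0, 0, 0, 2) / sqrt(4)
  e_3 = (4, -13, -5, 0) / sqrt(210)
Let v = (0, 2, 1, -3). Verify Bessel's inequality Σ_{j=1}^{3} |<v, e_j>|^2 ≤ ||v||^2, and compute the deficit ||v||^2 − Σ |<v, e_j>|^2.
Σ |<v, e_j>|^2 = 481/35; ||v||^2 = 14; deficit = 9/35

Write each e_j = u_j / sqrt(<u_j, u_j>) where u_j is the displayed integer vector. Then <v, e_j> = <v, u_j> / sqrt(<u_j, u_j>), so |<v, e_j>|^2 = <v, u_j>^2 / <u_j, u_j>.
Coefficients: <v, e_1> = 1/sqrt(6), <v, e_2> = -6/sqrt(4), <v, e_3> = -31/sqrt(210).
Square and sum: Σ |<v, e_j>|^2 = 481/35.
Compute ||v||^2 = v·v = 14.
Deficit = 14 − 481/35 = 9/35 ≥ 0, confirming Bessel's inequality. (The deficit equals ||v − Σ <v,e_j> e_j||^2, the squared distance from v to span{e_j}.)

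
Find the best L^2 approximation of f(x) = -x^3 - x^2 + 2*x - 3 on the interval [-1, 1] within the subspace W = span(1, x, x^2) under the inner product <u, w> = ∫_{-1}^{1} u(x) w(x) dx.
g(x) = -x^2 + 7*x/5 - 3

The best approximation g ∈ W is the orthogonal projection of f onto W. Writing g = a_0 + a_1 x + a_2 x^2, the coefficients solve the normal equations G · a = b where
  G_{ij} = <φ_i, φ_j> and b_i = <f, φ_i>, with φ_0 = 1, φ_1 = x, φ_2 = x^2.
G =
  [2, 0, 2/3]
  [0, 2/3, 0]
  [2/3, 0, 2/5],
b = (-20/3, 14/15, -12/5).
Solving gives a_0 = -3, a_1 = 7/5, a_2 = -1, so
  g(x) = -x^2 + 7*x/5 - 3.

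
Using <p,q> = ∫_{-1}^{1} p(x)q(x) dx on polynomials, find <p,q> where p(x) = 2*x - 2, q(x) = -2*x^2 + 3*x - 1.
<p,q> = 32/3

Expand the product: p(x)·q(x) = -4*x^3 + 10*x^2 - 8*x + 2.
∫_{-1}^{1} of each monomial x^k gives [2/(k+1) if k even, 0 if k odd]. Integrating term-by-term (or equivalently evaluating the antiderivative F(x) = -x^4 + 10*x^3/3 - 4*x^2 + 2*x at the endpoints):
  F(1) − F(−1) = 1/3 − (-31/3) = 32/3.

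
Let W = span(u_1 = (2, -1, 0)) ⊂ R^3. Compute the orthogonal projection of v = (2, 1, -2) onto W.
proj_W(v) = (6/5, -3/5, 0)

Set up U = [u_1 | ... | u_1] ∈ R^(3×1). The projector onto W = col(U) is P = U (U^T U)^(-1) U^T.
Compute U^T U =
  [5],
and U^T v = (3).
Solve U^T U · c = U^T v for the coefficients: c = (3/5). The projection is proj_W(v) = U c.
Check: (v - proj_W(v)) · u_1 = 0  (should be 0).
Result: proj_W(v) = (6/5, -3/5, 0).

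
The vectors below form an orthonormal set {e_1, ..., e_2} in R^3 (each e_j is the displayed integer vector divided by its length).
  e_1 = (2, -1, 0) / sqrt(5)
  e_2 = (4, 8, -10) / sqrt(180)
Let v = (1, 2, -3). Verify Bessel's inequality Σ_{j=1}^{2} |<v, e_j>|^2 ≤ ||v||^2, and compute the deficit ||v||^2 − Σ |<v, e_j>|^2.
Σ |<v, e_j>|^2 = 125/9; ||v||^2 = 14; deficit = 1/9

Write each e_j = u_j / sqrt(<u_j, u_j>) where u_j is the displayed integer vector. Then <v, e_j> = <v, u_j> / sqrt(<u_j, u_j>), so |<v, e_j>|^2 = <v, u_j>^2 / <u_j, u_j>.
Coefficients: <v, e_1> = 0/sqrt(5), <v, e_2> = 50/sqrt(180).
Square and sum: Σ |<v, e_j>|^2 = 125/9.
Compute ||v||^2 = v·v = 14.
Deficit = 14 − 125/9 = 1/9 ≥ 0, confirming Bessel's inequality. (The deficit equals ||v − Σ <v,e_j> e_j||^2, the squared distance from v to span{e_j}.)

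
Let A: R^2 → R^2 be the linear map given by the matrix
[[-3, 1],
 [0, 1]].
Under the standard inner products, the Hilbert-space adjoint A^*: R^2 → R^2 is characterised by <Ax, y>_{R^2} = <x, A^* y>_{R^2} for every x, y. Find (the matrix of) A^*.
A^* = A^T =
[[-3, 0],
 [1, 1]]

For real matrices with standard dot products, the defining identity <Ax, y> = <x, A^* y> gives (Ax)^T y = x^T (A^*) y, i.e. x^T A^T y = x^T (A^*) y. Since this holds for all x, y, we must have A^* = A^T. Therefore
A^* =
[[-3, 0],
 [1, 1]].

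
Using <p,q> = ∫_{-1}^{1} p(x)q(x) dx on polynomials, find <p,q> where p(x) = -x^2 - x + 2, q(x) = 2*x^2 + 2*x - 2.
<p,q> = -92/15

Expand the product: p(x)·q(x) = -2*x^4 - 4*x^3 + 4*x^2 + 6*x - 4.
∫_{-1}^{1} of each monomial x^k gives [2/(k+1) if k even, 0 if k odd]. Integrating term-by-term (or equivalently evaluating the antiderivative F(x) = -2*x^5/5 - x^4 + 4*x^3/3 + 3*x^2 - 4*x at the endpoints):
  F(1) − F(−1) = -16/15 − (76/15) = -92/15.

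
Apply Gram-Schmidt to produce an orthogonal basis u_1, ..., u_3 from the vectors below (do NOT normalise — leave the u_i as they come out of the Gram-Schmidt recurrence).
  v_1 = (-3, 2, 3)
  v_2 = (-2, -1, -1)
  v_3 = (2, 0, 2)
Orthogonal basis:
  u_1 = (-3, 2, 3)
  u_2 = (-41/22, -12/11, -25/22)
  u_3 = (16/131, -144/131, 112/131)

Apply the Gram-Schmidt recurrence
  u_1 = v_1
  u_i = v_i − Σ_{j<i} ((v_i · u_j) / (u_j · u_j)) · u_j.

Step by step this gives:
  u_1 = (-3, 2, 3)
  u_2 = (-41/22, -12/11, -25/22)
  u_3 = (16/131, -144/131, 112/131)

Orthogonality check:
  u_2 · u_1 = 0 (should be 0)
  u_3 · u_1 = 0 (should be 0)
  u_3 · u_2 = 0 (should be 0)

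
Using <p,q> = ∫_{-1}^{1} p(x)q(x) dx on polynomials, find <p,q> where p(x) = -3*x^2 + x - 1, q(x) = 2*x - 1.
<p,q> = 16/3

Expand the product: p(x)·q(x) = -6*x^3 + 5*x^2 - 3*x + 1.
∫_{-1}^{1} of each monomial x^k gives [2/(k+1) if k even, 0 if k odd]. Integrating term-by-term (or equivalently evaluating the antiderivative F(x) = -3*x^4/2 + 5*x^3/3 - 3*x^2/2 + x at the endpoints):
  F(1) − F(−1) = -1/3 − (-17/3) = 16/3.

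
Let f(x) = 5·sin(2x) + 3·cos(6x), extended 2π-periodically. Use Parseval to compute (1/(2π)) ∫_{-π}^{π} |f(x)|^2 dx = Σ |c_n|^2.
Σ |c_n|^2 = 17

Expand |f|^2 and use orthogonality of {sin(nx), cos(mx)} on [-π, π]:
  ∫_{-π}^{π} sin(nx)^2 dx = π, ∫ cos(mx)^2 dx = π, and cross terms integrate to 0.
So ∫_{-π}^{π} f(x)^2 dx = 5^2 · π + 3^2 · π = (25 + 9)π.
Divide by 2π: (25 + 9)/2 = 17.
By Parseval, this equals Σ |c_n|^2.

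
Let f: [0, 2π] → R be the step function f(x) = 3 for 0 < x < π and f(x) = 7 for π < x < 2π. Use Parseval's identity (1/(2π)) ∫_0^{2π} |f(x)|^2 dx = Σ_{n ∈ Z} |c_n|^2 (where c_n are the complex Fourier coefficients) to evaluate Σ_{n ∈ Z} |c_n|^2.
Σ |c_n|^2 = 29

Parseval equates the L^2 energy of f (normalised by 1/(2π)) with the ℓ^2 sum of its Fourier coefficients: (1/(2π)) ∫_0^{2π} |f|^2 = Σ |c_n|^2.
Compute the left side: (1/(2π)) [∫_0^π 3^2 dx + ∫_π^{2π} 7^2 dx] = (1/(2π)) · (9π + 49π) = (9 + 49)/2 = 29.
So Σ_{n ∈ Z} |c_n|^2 = 29.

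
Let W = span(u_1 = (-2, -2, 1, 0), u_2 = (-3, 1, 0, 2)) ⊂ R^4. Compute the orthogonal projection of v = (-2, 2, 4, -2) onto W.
proj_W(v) = (-14/11, -6/11, 4/11, 4/11)

Set up U = [u_1 | ... | u_2] ∈ R^(4×2). The projector onto W = col(U) is P = U (U^T U)^(-1) U^T.
Compute U^T U =
  [9, 4]
  [4, 14],
and U^T v = (4, 4).
Solve U^T U · c = U^T v for the coefficients: c = (4/11, 2/11). The projection is proj_W(v) = U c.
Check: (v - proj_W(v)) · u_1 = 0  (should be 0).
Check: (v - proj_W(v)) · u_2 = 0  (should be 0).
Result: proj_W(v) = (-14/11, -6/11, 4/11, 4/11).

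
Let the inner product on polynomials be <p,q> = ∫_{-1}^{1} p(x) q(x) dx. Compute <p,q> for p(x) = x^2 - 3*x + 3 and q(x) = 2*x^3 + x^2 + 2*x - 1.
<p,q> = -32/3

Expand the product: p(x)·q(x) = 2*x^5 - 5*x^4 + 5*x^3 - 4*x^2 + 9*x - 3.
∫_{-1}^{1} of each monomial x^k gives [2/(k+1) if k even, 0 if k odd]. Integrating term-by-term (or equivalently evaluating the antiderivative F(x) = x^6/3 - x^5 + 5*x^4/4 - 4*x^3/3 + 9*x^2/2 - 3*x at the endpoints):
  F(1) − F(−1) = 3/4 − (137/12) = -32/3.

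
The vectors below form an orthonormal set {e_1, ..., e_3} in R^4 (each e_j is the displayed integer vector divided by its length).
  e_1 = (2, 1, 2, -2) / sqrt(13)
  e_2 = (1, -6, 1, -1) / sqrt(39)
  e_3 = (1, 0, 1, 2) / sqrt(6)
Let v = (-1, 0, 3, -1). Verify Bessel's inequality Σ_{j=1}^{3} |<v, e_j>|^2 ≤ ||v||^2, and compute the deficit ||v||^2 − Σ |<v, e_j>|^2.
Σ |<v, e_j>|^2 = 3; ||v||^2 = 11; deficit = 8

Write each e_j = u_j / sqrt(<u_j, u_j>) where u_j is the displayed integer vector. Then <v, e_j> = <v, u_j> / sqrt(<u_j, u_j>), so |<v, e_j>|^2 = <v, u_j>^2 / <u_j, u_j>.
Coefficients: <v, e_1> = 6/sqrt(13), <v, e_2> = 3/sqrt(39), <v, e_3> = 0/sqrt(6).
Square and sum: Σ |<v, e_j>|^2 = 3.
Compute ||v||^2 = v·v = 11.
Deficit = 11 − 3 = 8 ≥ 0, confirming Bessel's inequality. (The deficit equals ||v − Σ <v,e_j> e_j||^2, the squared distance from v to span{e_j}.)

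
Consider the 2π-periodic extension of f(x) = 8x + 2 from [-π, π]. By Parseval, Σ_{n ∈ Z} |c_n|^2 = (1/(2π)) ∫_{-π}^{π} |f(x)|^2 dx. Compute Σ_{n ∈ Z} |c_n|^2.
Σ |c_n|^2 = 64π^2/3 + 4

Expand and integrate term by term over [-π, π]:
  ∫ (8x)^2 dx = 64·(2π^3/3); ∫ 2·8·(2)·x dx = 0 (odd integrand); ∫ 2^2 dx = 4·2π.
So (1/(2π)) ∫_{-π}^{π} (8x + 2)^2 dx = 64π^2/3 + 4 = 64π^2/3 + 4.
Parseval ⇒ Σ |c_n|^2 = 64π^2/3 + 4.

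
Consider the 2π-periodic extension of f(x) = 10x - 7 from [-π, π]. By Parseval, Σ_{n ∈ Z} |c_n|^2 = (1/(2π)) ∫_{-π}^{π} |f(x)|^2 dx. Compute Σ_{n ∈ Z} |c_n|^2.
Σ |c_n|^2 = 100π^2/3 + 49

Expand and integrate term by term over [-π, π]:
  ∫ (10x)^2 dx = 100·(2π^3/3); ∫ 2·10·(-7)·x dx = 0 (odd integrand); ∫ (-7)^2 dx = 49·2π.
So (1/(2π)) ∫_{-π}^{π} (10x - 7)^2 dx = 100π^2/3 + 49 = 100π^2/3 + 49.
Parseval ⇒ Σ |c_n|^2 = 100π^2/3 + 49.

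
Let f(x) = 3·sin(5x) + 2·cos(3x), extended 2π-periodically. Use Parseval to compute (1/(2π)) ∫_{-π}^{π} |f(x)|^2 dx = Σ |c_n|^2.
Σ |c_n|^2 = 13/2

Expand |f|^2 and use orthogonality of {sin(nx), cos(mx)} on [-π, π]:
  ∫_{-π}^{π} sin(nx)^2 dx = π, ∫ cos(mx)^2 dx = π, and cross terms integrate to 0.
So ∫_{-π}^{π} f(x)^2 dx = 3^2 · π + 2^2 · π = (9 + 4)π.
Divide by 2π: (9 + 4)/2 = 13/2.
By Parseval, this equals Σ |c_n|^2.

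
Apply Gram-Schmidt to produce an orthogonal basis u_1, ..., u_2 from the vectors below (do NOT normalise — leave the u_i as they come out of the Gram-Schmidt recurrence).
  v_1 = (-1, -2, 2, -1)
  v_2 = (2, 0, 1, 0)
Orthogonal basis:
  u_1 = (-1, -2, 2, -1)
  u_2 = (2, 0, 1, 0)

Apply the Gram-Schmidt recurrence
  u_1 = v_1
  u_i = v_i − Σ_{j<i} ((v_i · u_j) / (u_j · u_j)) · u_j.

Step by step this gives:
  u_1 = (-1, -2, 2, -1)
  u_2 = (2, 0, 1, 0)

Orthogonality check:
  u_2 · u_1 = 0 (should be 0)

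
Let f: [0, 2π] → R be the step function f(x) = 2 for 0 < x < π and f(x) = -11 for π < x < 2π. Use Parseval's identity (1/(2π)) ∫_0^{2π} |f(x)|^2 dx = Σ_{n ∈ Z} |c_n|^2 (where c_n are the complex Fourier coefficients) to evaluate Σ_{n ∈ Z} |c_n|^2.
Σ |c_n|^2 = 125/2

Parseval equates the L^2 energy of f (normalised by 1/(2π)) with the ℓ^2 sum of its Fourier coefficients: (1/(2π)) ∫_0^{2π} |f|^2 = Σ |c_n|^2.
Compute the left side: (1/(2π)) [∫_0^π 2^2 dx + ∫_π^{2π} (-11)^2 dx] = (1/(2π)) · (4π + 121π) = (4 + 121)/2 = 125/2.
So Σ_{n ∈ Z} |c_n|^2 = 125/2.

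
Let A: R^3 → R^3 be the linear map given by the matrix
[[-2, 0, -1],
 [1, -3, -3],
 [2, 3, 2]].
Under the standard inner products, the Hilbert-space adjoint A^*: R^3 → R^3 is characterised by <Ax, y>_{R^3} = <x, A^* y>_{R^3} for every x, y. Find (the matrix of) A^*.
A^* = A^T =
[[-2, 1, 2],
 [0, -3, 3],
 [-1, -3, 2]]

For real matrices with standard dot products, the defining identity <Ax, y> = <x, A^* y> gives (Ax)^T y = x^T (A^*) y, i.e. x^T A^T y = x^T (A^*) y. Since this holds for all x, y, we must have A^* = A^T. Therefore
A^* =
[[-2, 1, 2],
 [0, -3, 3],
 [-1, -3, 2]].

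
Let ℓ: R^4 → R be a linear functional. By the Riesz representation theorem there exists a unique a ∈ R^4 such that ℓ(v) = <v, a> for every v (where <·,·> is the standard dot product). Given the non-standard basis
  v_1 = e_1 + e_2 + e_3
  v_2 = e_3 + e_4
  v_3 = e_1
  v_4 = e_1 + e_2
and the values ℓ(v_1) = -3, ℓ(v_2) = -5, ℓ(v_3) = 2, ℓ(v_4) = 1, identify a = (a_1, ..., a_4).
a = (2, -1, -4, -1)

Write a = (a_1, ..., a_4) in the standard basis. For each basis vector v_i, ℓ(v_i) = <v_i, a> is a linear equation in the a_j's. Collect the n equations into a matrix system V a = ℓ, where row i of V is v_i (expressed in the standard basis). Since V is invertible (lower-triangular with 1s on the diagonal, up to permutation), solve by back-substitution:
  V =
[[1, 1, 1, 0],
 [0, 0, 1, 1],
 [1, 0, 0, 0],
 [1, 1, 0, 0]]
  V a = (-3, -5, 2, 1)
Solving gives a = (2, -1, -4, -1).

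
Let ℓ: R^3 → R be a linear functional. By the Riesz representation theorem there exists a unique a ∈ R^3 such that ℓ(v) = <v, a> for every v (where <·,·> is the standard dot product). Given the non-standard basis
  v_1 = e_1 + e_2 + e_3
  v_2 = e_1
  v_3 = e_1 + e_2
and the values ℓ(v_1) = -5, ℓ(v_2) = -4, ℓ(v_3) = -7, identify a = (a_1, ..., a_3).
a = (-4, -3, 2)

Write a = (a_1, ..., a_3) in the standard basis. For each basis vector v_i, ℓ(v_i) = <v_i, a> is a linear equation in the a_j's. Collect the n equations into a matrix system V a = ℓ, where row i of V is v_i (expressed in the standard basis). Since V is invertible (lower-triangular with 1s on the diagonal, up to permutation), solve by back-substitution:
  V =
[[1, 1, 1],
 [1, 0, 0],
 [1, 1, 0]]
  V a = (-5, -4, -7)
Solving gives a = (-4, -3, 2).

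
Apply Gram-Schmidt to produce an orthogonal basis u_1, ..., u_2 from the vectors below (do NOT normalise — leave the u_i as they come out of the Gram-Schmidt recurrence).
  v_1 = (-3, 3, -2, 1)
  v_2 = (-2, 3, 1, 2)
Orthogonal basis:
  u_1 = (-3, 3, -2, 1)
  u_2 = (-1/23, 24/23, 53/23, 31/23)

Apply the Gram-Schmidt recurrence
  u_1 = v_1
  u_i = v_i − Σ_{j<i} ((v_i · u_j) / (u_j · u_j)) · u_j.

Step by step this gives:
  u_1 = (-3, 3, -2, 1)
  u_2 = (-1/23, 24/23, 53/23, 31/23)

Orthogonality check:
  u_2 · u_1 = 0 (should be 0)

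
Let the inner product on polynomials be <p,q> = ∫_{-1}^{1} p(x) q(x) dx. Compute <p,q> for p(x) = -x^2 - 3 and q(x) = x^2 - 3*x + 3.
<p,q> = -112/5

Expand the product: p(x)·q(x) = -x^4 + 3*x^3 - 6*x^2 + 9*x - 9.
∫_{-1}^{1} of each monomial x^k gives [2/(k+1) if k even, 0 if k odd]. Integrating term-by-term (or equivalently evaluating the antiderivative F(x) = -x^5/5 + 3*x^4/4 - 2*x^3 + 9*x^2/2 - 9*x at the endpoints):
  F(1) − F(−1) = -119/20 − (329/20) = -112/5.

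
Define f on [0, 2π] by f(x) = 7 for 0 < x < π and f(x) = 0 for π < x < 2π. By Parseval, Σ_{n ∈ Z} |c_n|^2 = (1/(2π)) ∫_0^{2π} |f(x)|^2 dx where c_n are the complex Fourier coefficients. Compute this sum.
Σ |c_n|^2 = 49/2

Parseval equates the L^2 energy of f (normalised by 1/(2π)) with the ℓ^2 sum of its Fourier coefficients: (1/(2π)) ∫_0^{2π} |f|^2 = Σ |c_n|^2.
Compute the left side: (1/(2π)) [∫_0^π 7^2 dx + ∫_π^{2π} 0^2 dx] = (1/(2π)) · (49π + 0π) = (49 + 0)/2 = 49/2.
So Σ_{n ∈ Z} |c_n|^2 = 49/2.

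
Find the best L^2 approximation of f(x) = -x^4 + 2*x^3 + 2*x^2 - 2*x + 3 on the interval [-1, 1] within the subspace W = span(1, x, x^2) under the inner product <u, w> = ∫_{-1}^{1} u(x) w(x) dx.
g(x) = 8*x^2/7 - 4*x/5 + 108/35

The best approximation g ∈ W is the orthogonal projection of f onto W. Writing g = a_0 + a_1 x + a_2 x^2, the coefficients solve the normal equations G · a = b where
  G_{ij} = <φ_i, φ_j> and b_i = <f, φ_i>, with φ_0 = 1, φ_1 = x, φ_2 = x^2.
G =
  [2, 0, 2/3]
  [0, 2/3, 0]
  [2/3, 0, 2/5],
b = (104/15, -8/15, 88/35).
Solving gives a_0 = 108/35, a_1 = -4/5, a_2 = 8/7, so
  g(x) = 8*x^2/7 - 4*x/5 + 108/35.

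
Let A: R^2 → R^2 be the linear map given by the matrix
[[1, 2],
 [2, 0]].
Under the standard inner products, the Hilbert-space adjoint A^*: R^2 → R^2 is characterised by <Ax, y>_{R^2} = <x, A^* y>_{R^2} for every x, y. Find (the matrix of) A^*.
A^* = A^T =
[[1, 2],
 [2, 0]]

For real matrices with standard dot products, the defining identity <Ax, y> = <x, A^* y> gives (Ax)^T y = x^T (A^*) y, i.e. x^T A^T y = x^T (A^*) y. Since this holds for all x, y, we must have A^* = A^T. Therefore
A^* =
[[1, 2],
 [2, 0]].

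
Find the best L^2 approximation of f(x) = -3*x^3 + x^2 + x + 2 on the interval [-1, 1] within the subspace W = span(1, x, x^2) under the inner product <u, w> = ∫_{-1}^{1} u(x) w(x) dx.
g(x) = x^2 - 4*x/5 + 2

The best approximation g ∈ W is the orthogonal projection of f onto W. Writing g = a_0 + a_1 x + a_2 x^2, the coefficients solve the normal equations G · a = b where
  G_{ij} = <φ_i, φ_j> and b_i = <f, φ_i>, with φ_0 = 1, φ_1 = x, φ_2 = x^2.
G =
  [2, 0, 2/3]
  [0, 2/3, 0]
  [2/3, 0, 2/5],
b = (14/3, -8/15, 26/15).
Solving gives a_0 = 2, a_1 = -4/5, a_2 = 1, so
  g(x) = x^2 - 4*x/5 + 2.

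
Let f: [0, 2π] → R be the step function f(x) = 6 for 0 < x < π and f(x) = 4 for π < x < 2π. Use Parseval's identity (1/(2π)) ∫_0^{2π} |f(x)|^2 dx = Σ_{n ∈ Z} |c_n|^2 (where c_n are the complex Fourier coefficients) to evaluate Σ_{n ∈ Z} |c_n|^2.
Σ |c_n|^2 = 26

Parseval equates the L^2 energy of f (normalised by 1/(2π)) with the ℓ^2 sum of its Fourier coefficients: (1/(2π)) ∫_0^{2π} |f|^2 = Σ |c_n|^2.
Compute the left side: (1/(2π)) [∫_0^π 6^2 dx + ∫_π^{2π} 4^2 dx] = (1/(2π)) · (36π + 16π) = (36 + 16)/2 = 26.
So Σ_{n ∈ Z} |c_n|^2 = 26.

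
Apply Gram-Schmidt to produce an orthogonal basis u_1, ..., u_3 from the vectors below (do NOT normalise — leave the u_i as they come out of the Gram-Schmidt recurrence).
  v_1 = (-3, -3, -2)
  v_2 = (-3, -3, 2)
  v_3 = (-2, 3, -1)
Orthogonal basis:
  u_1 = (-3, -3, -2)
  u_2 = (-12/11, -12/11, 36/11)
  u_3 = (-5/2, 5/2, 0)

Apply the Gram-Schmidt recurrence
  u_1 = v_1
  u_i = v_i − Σ_{j<i} ((v_i · u_j) / (u_j · u_j)) · u_j.

Step by step this gives:
  u_1 = (-3, -3, -2)
  u_2 = (-12/11, -12/11, 36/11)
  u_3 = (-5/2, 5/2, 0)

Orthogonality check:
  u_2 · u_1 = 0 (should be 0)
  u_3 · u_1 = 0 (should be 0)
  u_3 · u_2 = 0 (should be 0)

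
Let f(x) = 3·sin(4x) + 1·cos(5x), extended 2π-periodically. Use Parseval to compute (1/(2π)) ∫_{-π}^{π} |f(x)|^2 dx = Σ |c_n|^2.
Σ |c_n|^2 = 5

Expand |f|^2 and use orthogonality of {sin(nx), cos(mx)} on [-π, π]:
  ∫_{-π}^{π} sin(nx)^2 dx = π, ∫ cos(mx)^2 dx = π, and cross terms integrate to 0.
So ∫_{-π}^{π} f(x)^2 dx = 3^2 · π + 1^2 · π = (9 + 1)π.
Divide by 2π: (9 + 1)/2 = 5.
By Parseval, this equals Σ |c_n|^2.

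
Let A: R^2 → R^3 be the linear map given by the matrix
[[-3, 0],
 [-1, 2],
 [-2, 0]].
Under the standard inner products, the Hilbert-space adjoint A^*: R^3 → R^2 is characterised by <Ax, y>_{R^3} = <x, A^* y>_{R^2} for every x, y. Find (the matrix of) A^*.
A^* = A^T =
[[-3, -1, -2],
 [0, 2, 0]]

For real matrices with standard dot products, the defining identity <Ax, y> = <x, A^* y> gives (Ax)^T y = x^T (A^*) y, i.e. x^T A^T y = x^T (A^*) y. Since this holds for all x, y, we must have A^* = A^T. Therefore
A^* =
[[-3, -1, -2],
 [0, 2, 0]].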